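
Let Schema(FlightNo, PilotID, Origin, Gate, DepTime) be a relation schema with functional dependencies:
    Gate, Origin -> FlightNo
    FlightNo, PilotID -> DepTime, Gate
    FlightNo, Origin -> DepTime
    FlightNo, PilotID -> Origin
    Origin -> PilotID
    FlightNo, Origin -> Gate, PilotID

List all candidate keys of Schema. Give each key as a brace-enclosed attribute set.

{FlightNo, Origin}, {FlightNo, PilotID}, {Gate, Origin}

Closure of {FlightNo, Origin} is {DepTime, FlightNo, Gate, Origin, PilotID}, the whole schema; {FlightNo, Origin} is a candidate key.
Closure of {FlightNo, PilotID} is {DepTime, FlightNo, Gate, Origin, PilotID}, the whole schema; {FlightNo, PilotID} is a candidate key.
Closure of {Gate, Origin} is {DepTime, FlightNo, Gate, Origin, PilotID}, the whole schema; {Gate, Origin} is a candidate key.
No proper subset of any of these is a key, and no other minimal superkey exists.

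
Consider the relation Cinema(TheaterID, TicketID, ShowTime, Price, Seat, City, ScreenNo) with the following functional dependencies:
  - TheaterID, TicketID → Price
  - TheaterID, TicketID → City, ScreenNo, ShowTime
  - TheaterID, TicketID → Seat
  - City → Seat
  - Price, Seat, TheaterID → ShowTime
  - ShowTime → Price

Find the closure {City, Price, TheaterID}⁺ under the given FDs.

{City, Price, Seat, ShowTime, TheaterID}

Start with {City, Price, TheaterID}.
City → Seat applies; add {Seat} → now {City, Price, Seat, TheaterID}.
Price, Seat, TheaterID → ShowTime applies; add {ShowTime} → now {City, Price, Seat, ShowTime, TheaterID}.
No further FD applies.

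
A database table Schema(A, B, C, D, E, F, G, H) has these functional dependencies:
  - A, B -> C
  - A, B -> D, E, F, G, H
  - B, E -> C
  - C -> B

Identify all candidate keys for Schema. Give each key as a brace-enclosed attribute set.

{A, B}, {A, C}

{A} never appears on the right of any FD, so every key must include it.
{A, B}⁺ = {A, B, C, D, E, F, G, H}, which is every attribute, so {A, B} is a candidate key.
{A, C}⁺ = {A, B, C, D, E, F, G, H}, which is every attribute, so {A, C} is a candidate key.
These are minimal and exhaustive — every other superkey contains one of them.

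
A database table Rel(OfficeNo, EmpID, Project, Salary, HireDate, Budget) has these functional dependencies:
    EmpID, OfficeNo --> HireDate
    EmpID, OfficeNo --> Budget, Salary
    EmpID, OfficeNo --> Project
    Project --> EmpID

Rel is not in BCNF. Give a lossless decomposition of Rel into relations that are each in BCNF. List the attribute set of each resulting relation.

{Budget, HireDate, OfficeNo, Project, Salary}; {EmpID, Project}

Candidate keys of the original relation: {EmpID, OfficeNo}, {OfficeNo, Project}.
{Budget, EmpID, HireDate, OfficeNo, Project, Salary}: {Project} determines {EmpID, Project} here but is not a superkey — split on Project --> EmpID, giving {EmpID, Project} and {Budget, HireDate, OfficeNo, Project, Salary}.
{EmpID, Project} has no BCNF violation.
{Budget, HireDate, OfficeNo, Project, Salary} has no BCNF violation.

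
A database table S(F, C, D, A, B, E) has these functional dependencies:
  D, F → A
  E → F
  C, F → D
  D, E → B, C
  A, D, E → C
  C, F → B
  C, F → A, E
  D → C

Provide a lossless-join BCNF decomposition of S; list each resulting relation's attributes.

{A, B, D, E}; {C, D}; {E, F}

Candidate keys of the original relation: {C, E}, {C, F}, {D, E}, {D, F}.
In {A, B, C, D, E, F}, {E} is not a superkey ({E}⁺ restricted to this set is {E, F}), so split on E → F into {E, F} and {A, B, C, D, E}.
{E, F} has no BCNF violation.
In {A, B, C, D, E}, {D} is not a superkey ({D}⁺ restricted to this set is {C, D}), so split on D → C into {C, D} and {A, B, D, E}.
{C, D} has no BCNF violation.
{A, B, D, E} has no BCNF violation.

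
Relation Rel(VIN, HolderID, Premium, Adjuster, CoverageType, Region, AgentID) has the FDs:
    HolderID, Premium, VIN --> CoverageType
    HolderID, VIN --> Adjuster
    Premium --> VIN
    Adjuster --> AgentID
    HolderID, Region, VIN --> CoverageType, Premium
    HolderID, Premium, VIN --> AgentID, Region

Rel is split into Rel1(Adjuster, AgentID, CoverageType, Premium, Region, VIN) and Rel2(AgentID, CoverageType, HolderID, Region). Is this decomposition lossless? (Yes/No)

No

Rel1 ∩ Rel2 = {AgentID, CoverageType, Region}; its closure under F is {AgentID, CoverageType, Region}.
Neither Rel1 nor Rel2 is contained in that closure, so the decomposition is lossy.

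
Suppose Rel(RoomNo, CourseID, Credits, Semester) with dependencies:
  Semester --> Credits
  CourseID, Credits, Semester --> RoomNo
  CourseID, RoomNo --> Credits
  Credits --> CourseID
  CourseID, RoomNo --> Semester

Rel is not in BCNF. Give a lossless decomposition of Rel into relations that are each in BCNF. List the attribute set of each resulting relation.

Candidate keys of the original relation: {CourseID, RoomNo}, {Credits, RoomNo}, {Semester}.
{CourseID, Credits, RoomNo, Semester}: {Credits} determines {CourseID, Credits} here but is not a superkey — split on Credits --> CourseID, giving {CourseID, Credits} and {Credits, RoomNo, Semester}.
{CourseID, Credits} has no BCNF violation.
{Credits, RoomNo, Semester} has no BCNF violation.

{CourseID, Credits}; {Credits, RoomNo, Semester}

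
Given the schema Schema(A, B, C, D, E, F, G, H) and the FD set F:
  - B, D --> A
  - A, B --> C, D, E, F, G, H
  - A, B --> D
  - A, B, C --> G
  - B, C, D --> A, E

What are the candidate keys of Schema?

{A, B}, {B, D}

No FD produces {B}, so it must be in every candidate key.
Closure of {A, B} is {A, B, C, D, E, F, G, H}, the whole schema; {A, B} is a candidate key.
Closure of {B, D} is {A, B, C, D, E, F, G, H}, the whole schema; {B, D} is a candidate key.
These are minimal and exhaustive — every other superkey contains one of them.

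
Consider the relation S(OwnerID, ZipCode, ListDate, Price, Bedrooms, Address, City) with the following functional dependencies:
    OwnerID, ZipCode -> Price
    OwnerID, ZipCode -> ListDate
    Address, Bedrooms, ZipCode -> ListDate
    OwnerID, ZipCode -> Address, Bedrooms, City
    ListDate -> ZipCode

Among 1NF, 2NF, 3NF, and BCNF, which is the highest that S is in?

Candidate keys: {ListDate, OwnerID}, {OwnerID, ZipCode}. Prime attributes: {ListDate, OwnerID, ZipCode}.
For Address, Bedrooms, ZipCode -> ListDate we have {Address, Bedrooms, ZipCode}⁺ = {Address, Bedrooms, ListDate, ZipCode}; {Address, Bedrooms, ZipCode} is not a superkey, so BCNF fails.
But every attribute on its right side ({ListDate}) is prime, and the same holds for every other non-superkey FD, so 3NF still holds.

3NF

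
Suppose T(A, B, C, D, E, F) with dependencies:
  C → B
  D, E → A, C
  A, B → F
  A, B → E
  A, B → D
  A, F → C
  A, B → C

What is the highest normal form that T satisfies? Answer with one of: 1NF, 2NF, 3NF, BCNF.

3NF

Candidate keys: {A, B}, {A, C}, {A, F}, {D, E}. Prime attributes: {A, B, C, D, E, F}.
For C → B we have {C}⁺ = {B, C}; {C} is not a superkey, so BCNF fails.
Since {B} ⊆ prime attributes and every other non-superkey FD also has a prime right side, the schema is in 3NF.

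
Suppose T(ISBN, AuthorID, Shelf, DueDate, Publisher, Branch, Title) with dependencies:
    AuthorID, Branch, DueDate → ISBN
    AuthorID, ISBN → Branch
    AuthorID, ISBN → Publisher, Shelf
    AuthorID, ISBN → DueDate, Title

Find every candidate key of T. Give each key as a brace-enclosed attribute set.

{AuthorID, Branch, DueDate}, {AuthorID, ISBN}

{AuthorID} never appears on the right of any FD, so every key must include it.
{AuthorID, ISBN} is a candidate key since {AuthorID, ISBN}⁺ = {AuthorID, Branch, DueDate, ISBN, Publisher, Shelf, Title} covers every attribute.
{AuthorID, Branch, DueDate} is a candidate key since {AuthorID, Branch, DueDate}⁺ = {AuthorID, Branch, DueDate, ISBN, Publisher, Shelf, Title} covers every attribute.
These are minimal and exhaustive — every other superkey contains one of them.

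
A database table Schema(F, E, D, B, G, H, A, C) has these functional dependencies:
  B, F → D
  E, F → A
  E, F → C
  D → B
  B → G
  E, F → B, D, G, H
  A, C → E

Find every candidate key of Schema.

{A, C, F}, {E, F}

Attributes never on any right-hand side: {F} — every candidate key must contain it.
Closure of {E, F} is {A, B, C, D, E, F, G, H}, the whole schema; {E, F} is a candidate key.
Closure of {A, C, F} is {A, B, C, D, E, F, G, H}, the whole schema; {A, C, F} is a candidate key.
No proper subset of any of these is a key, and no other minimal superkey exists.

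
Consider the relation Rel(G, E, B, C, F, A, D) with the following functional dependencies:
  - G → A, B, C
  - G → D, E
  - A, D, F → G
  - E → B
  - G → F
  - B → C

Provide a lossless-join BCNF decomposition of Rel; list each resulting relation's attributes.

{A, D, E, F, G}; {B, C}; {B, E}

Candidate keys of the original relation: {A, D, F}, {G}.
Within {A, B, C, D, E, F, G}: {E}⁺ ∩ {A, B, C, D, E, F, G} = {B, C, E}, not the whole set, so E → B, C violates BCNF; decompose into {B, C, E} and {A, D, E, F, G}.
Within {B, C, E}: {B}⁺ ∩ {B, C, E} = {B, C}, not the whole set, so B → C violates BCNF; decompose into {B, C} and {B, E}.
{B, C} has no BCNF violation.
{B, E} has no BCNF violation.
{A, D, E, F, G} has no BCNF violation.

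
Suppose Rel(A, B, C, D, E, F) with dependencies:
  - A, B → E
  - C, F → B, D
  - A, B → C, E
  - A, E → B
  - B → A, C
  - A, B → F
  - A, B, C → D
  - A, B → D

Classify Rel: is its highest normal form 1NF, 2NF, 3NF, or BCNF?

BCNF

Candidate keys: {A, E}, {B}, {C, F}. Prime attributes: {A, B, C, E, F}.
The left-hand side of every FD is a superkey, so BCNF is satisfied.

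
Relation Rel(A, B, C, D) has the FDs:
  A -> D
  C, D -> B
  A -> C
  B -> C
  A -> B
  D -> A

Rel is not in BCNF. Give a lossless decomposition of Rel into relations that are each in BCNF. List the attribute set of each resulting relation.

{A, B, D}; {B, C}

Candidate keys of the original relation: {A}, {D}.
In {A, B, C, D}, {B} is not a superkey ({B}⁺ restricted to this set is {B, C}), so split on B -> C into {B, C} and {A, B, D}.
{B, C} has no BCNF violation.
{A, B, D} has no BCNF violation.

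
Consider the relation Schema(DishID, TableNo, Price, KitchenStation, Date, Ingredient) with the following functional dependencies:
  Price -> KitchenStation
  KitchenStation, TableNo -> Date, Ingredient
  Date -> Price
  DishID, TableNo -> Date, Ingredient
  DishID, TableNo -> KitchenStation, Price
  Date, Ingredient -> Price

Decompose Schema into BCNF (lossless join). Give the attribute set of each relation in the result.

Candidate key of the original relation: {DishID, TableNo}.
Within {Date, DishID, Ingredient, KitchenStation, Price, TableNo}: {Price}⁺ ∩ {Date, DishID, Ingredient, KitchenStation, Price, TableNo} = {KitchenStation, Price}, not the whole set, so Price -> KitchenStation violates BCNF; decompose into {KitchenStation, Price} and {Date, DishID, Ingredient, Price, TableNo}.
{KitchenStation, Price}: every determinant is a superkey — BCNF.
Within {Date, DishID, Ingredient, Price, TableNo}: {Date}⁺ ∩ {Date, DishID, Ingredient, Price, TableNo} = {Date, Price}, not the whole set, so Date -> Price violates BCNF; decompose into {Date, Price} and {Date, DishID, Ingredient, TableNo}.
{Date, Price}: every determinant is a superkey — BCNF.
Within {Date, DishID, Ingredient, TableNo}: {Date, TableNo}⁺ ∩ {Date, DishID, Ingredient, TableNo} = {Date, Ingredient, TableNo}, not the whole set, so Date, TableNo -> Ingredient violates BCNF; decompose into {Date, Ingredient, TableNo} and {Date, DishID, TableNo}.
{Date, Ingredient, TableNo}: every determinant is a superkey — BCNF.
{Date, DishID, TableNo}: every determinant is a superkey — BCNF.

{Date, DishID, TableNo}; {Date, Ingredient, TableNo}; {Date, Price}; {KitchenStation, Price}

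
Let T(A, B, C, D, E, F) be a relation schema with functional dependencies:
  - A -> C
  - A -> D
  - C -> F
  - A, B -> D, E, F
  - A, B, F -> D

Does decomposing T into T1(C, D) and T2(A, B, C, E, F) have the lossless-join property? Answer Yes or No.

Common attributes: {C}; their closure is {C, F}.
Neither T1 nor T2 is contained in that closure, so the decomposition is lossy.

No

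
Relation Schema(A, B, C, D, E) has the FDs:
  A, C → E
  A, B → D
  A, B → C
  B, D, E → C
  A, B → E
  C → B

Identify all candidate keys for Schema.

{A} never appears on the right of any FD, so every key must include it.
{A, B}⁺ = {A, B, C, D, E} — all of the relation — so {A, B} is a candidate key.
{A, C}⁺ = {A, B, C, D, E} — all of the relation — so {A, C} is a candidate key.
No proper subset of any of these is a key, and no other minimal superkey exists.

{A, B}, {A, C}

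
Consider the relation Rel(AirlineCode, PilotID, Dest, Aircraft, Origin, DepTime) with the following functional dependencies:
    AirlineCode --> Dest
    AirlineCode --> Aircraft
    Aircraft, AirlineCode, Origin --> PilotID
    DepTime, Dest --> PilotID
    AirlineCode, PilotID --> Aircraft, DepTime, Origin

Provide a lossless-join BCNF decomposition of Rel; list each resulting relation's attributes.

{Aircraft, AirlineCode, Dest}; {AirlineCode, DepTime, Origin, PilotID}

Candidate keys of the original relation: {AirlineCode, DepTime}, {AirlineCode, Origin}, {AirlineCode, PilotID}.
In {Aircraft, AirlineCode, DepTime, Dest, Origin, PilotID}, {AirlineCode} is not a superkey ({AirlineCode}⁺ restricted to this set is {Aircraft, AirlineCode, Dest}), so split on AirlineCode --> Aircraft, Dest into {Aircraft, AirlineCode, Dest} and {AirlineCode, DepTime, Origin, PilotID}.
{Aircraft, AirlineCode, Dest}: every determinant is a superkey — BCNF.
{AirlineCode, DepTime, Origin, PilotID}: every determinant is a superkey — BCNF.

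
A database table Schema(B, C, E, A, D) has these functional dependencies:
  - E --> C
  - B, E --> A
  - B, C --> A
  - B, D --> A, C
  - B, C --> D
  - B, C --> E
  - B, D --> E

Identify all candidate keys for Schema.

{B, C}, {B, D}, {B, E}

Attributes never on any right-hand side: {B} — every candidate key must contain it.
{B, C}⁺ = {A, B, C, D, E}, which is every attribute, so {B, C} is a candidate key.
{B, D}⁺ = {A, B, C, D, E}, which is every attribute, so {B, D} is a candidate key.
{B, E}⁺ = {A, B, C, D, E}, which is every attribute, so {B, E} is a candidate key.
No proper subset of any of these is a key, and no other minimal superkey exists.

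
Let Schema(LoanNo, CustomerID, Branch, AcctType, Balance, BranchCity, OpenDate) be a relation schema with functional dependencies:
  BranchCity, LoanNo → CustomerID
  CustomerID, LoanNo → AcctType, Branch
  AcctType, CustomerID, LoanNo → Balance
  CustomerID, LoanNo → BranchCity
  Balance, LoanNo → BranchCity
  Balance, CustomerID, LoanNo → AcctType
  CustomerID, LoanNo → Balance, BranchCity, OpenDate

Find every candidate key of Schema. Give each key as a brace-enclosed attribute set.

{Balance, LoanNo}, {BranchCity, LoanNo}, {CustomerID, LoanNo}

{LoanNo} never appears on the right of any FD, so every key must include it.
{Balance, LoanNo}⁺ = {AcctType, Balance, Branch, BranchCity, CustomerID, LoanNo, OpenDate}, which is every attribute, so {Balance, LoanNo} is a candidate key.
{BranchCity, LoanNo}⁺ = {AcctType, Balance, Branch, BranchCity, CustomerID, LoanNo, OpenDate}, which is every attribute, so {BranchCity, LoanNo} is a candidate key.
{CustomerID, LoanNo}⁺ = {AcctType, Balance, Branch, BranchCity, CustomerID, LoanNo, OpenDate}, which is every attribute, so {CustomerID, LoanNo} is a candidate key.
Any other superkey properly contains one of these, so there are no further candidate keys.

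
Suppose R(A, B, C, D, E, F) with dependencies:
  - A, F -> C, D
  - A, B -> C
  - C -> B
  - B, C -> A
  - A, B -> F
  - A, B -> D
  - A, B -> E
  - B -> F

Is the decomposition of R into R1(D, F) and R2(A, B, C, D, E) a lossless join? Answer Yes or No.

No

Common attributes: {D}; their closure is {D}.
R1 ⊄ {D} and R2 ⊄ {D}, so the split is lossy.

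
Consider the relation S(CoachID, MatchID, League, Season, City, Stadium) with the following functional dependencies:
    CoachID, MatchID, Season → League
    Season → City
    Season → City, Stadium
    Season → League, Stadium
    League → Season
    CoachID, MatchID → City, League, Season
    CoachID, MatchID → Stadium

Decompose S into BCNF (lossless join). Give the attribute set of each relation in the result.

{City, League, Season, Stadium}; {CoachID, MatchID, Season}

Candidate key of the original relation: {CoachID, MatchID}.
Within {City, CoachID, League, MatchID, Season, Stadium}: {Season}⁺ ∩ {City, CoachID, League, MatchID, Season, Stadium} = {City, League, Season, Stadium}, not the whole set, so Season → City, League, Stadium violates BCNF; decompose into {City, League, Season, Stadium} and {CoachID, MatchID, Season}.
{City, League, Season, Stadium} has no BCNF violation.
{CoachID, MatchID, Season} has no BCNF violation.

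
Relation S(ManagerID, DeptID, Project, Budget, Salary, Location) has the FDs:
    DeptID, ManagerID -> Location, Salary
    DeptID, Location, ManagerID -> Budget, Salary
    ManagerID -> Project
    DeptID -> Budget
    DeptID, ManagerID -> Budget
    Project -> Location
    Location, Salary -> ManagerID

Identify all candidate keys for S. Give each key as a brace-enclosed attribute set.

Attributes never on any right-hand side: {DeptID} — every candidate key must contain it.
Closure of {DeptID, ManagerID} is {Budget, DeptID, Location, ManagerID, Project, Salary}, the whole schema; {DeptID, ManagerID} is a candidate key.
Closure of {DeptID, Location, Salary} is {Budget, DeptID, Location, ManagerID, Project, Salary}, the whole schema; {DeptID, Location, Salary} is a candidate key.
Closure of {DeptID, Project, Salary} is {Budget, DeptID, Location, ManagerID, Project, Salary}, the whole schema; {DeptID, Project, Salary} is a candidate key.
These are minimal and exhaustive — every other superkey contains one of them.

{DeptID, Location, Salary}, {DeptID, ManagerID}, {DeptID, Project, Salary}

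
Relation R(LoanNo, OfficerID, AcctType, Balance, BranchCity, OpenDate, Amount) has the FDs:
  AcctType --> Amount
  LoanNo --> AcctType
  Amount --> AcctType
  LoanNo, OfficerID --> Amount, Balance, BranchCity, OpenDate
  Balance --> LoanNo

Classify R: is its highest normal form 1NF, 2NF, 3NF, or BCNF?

Candidate keys: {Balance, OfficerID}, {LoanNo, OfficerID}. Prime attributes: {Balance, LoanNo, OfficerID}.
AcctType --> Amount: {AcctType}⁺ = {AcctType, Amount}, which is not all of the attributes, so the left side is not a superkey — BCNF is violated.
AcctType --> Amount determines the non-prime attribute {Amount} from a non-superkey — 3NF is violated.
Since {Balance} ⊂ {Balance, OfficerID} and {Balance}⁺ ⊇ {AcctType, Amount} with {AcctType, Amount} non-prime, there is a partial dependency; 2NF fails.

1NF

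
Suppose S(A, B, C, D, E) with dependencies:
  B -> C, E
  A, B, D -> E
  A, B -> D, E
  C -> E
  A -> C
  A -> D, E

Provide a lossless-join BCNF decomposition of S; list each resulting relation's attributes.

{A, B}; {A, D}; {B, C}; {C, E}

Candidate key of the original relation: {A, B}.
In {A, B, C, D, E}, {B} is not a superkey ({B}⁺ restricted to this set is {B, C, E}), so split on B -> C, E into {B, C, E} and {A, B, D}.
In {B, C, E}, {C} is not a superkey ({C}⁺ restricted to this set is {C, E}), so split on C -> E into {C, E} and {B, C}.
{C, E} is in BCNF.
{B, C} is in BCNF.
In {A, B, D}, {A} is not a superkey ({A}⁺ restricted to this set is {A, D}), so split on A -> D into {A, D} and {A, B}.
{A, D} is in BCNF.
{A, B} is in BCNF.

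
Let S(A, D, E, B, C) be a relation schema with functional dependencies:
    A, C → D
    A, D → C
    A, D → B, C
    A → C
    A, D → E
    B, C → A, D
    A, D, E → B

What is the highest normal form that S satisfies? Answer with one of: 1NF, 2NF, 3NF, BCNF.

BCNF

Candidate keys: {A}, {B, C}. Prime attributes: {A, B, C}.
Every FD has a superkey on the left, so the relation is in BCNF.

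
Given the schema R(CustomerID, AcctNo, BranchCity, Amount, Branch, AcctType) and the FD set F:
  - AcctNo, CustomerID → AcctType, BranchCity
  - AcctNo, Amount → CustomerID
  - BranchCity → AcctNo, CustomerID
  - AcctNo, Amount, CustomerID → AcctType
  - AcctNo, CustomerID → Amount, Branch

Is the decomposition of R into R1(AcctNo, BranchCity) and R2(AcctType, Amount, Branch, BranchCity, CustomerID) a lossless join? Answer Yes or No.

Yes

R1 ∩ R2 = {BranchCity}; its closure under F is {AcctNo, AcctType, Amount, Branch, BranchCity, CustomerID}.
R1 is contained in that closure, so R1 ∩ R2 → R1 holds and the join is lossless.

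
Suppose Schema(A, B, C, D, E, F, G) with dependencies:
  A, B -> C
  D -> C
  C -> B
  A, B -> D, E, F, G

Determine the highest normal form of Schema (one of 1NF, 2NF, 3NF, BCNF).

Candidate keys: {A, B}, {A, C}, {A, D}. Prime attributes: {A, B, C, D}.
D -> C breaks BCNF: {D}⁺ = {B, C, D}, so {D} is not a superkey.
Since {C} ⊆ prime attributes and every other non-superkey FD also has a prime right side, the schema is in 3NF.

3NF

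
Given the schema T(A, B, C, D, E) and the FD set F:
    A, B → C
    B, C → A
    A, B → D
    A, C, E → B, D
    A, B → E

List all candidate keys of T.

{A, B}, {A, C, E}, {B, C}

Closure of {A, B} is {A, B, C, D, E}, the whole schema; {A, B} is a candidate key.
Closure of {B, C} is {A, B, C, D, E}, the whole schema; {B, C} is a candidate key.
Closure of {A, C, E} is {A, B, C, D, E}, the whole schema; {A, C, E} is a candidate key.
These are minimal and exhaustive — every other superkey contains one of them.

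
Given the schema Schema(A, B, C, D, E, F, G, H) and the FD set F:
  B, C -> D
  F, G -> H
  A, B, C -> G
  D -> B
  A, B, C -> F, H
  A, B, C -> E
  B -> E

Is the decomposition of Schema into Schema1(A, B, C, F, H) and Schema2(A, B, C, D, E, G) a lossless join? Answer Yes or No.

Common attributes: {A, B, C}; their closure is {A, B, C, D, E, F, G, H}.
Since Schema1 ⊆ {A, B, C, D, E, F, G, H}, the intersection is a superkey of Schema1; the decomposition is lossless.

Yes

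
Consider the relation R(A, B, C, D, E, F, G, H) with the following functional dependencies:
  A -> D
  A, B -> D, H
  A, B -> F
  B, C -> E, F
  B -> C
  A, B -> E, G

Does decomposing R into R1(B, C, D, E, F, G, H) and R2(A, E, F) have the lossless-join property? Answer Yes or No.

No

R1 ∩ R2 = {E, F}; its closure under F is {E, F}.
R1 ⊄ {E, F} and R2 ⊄ {E, F}, so the split is lossy.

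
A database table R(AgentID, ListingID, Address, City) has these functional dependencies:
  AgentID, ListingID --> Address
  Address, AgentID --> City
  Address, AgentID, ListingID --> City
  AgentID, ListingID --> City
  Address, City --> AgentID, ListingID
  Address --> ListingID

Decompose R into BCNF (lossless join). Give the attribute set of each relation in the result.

Candidate keys of the original relation: {Address, AgentID}, {Address, City}, {AgentID, ListingID}.
{Address, AgentID, City, ListingID}: {Address} determines {Address, ListingID} here but is not a superkey — split on Address --> ListingID, giving {Address, ListingID} and {Address, AgentID, City}.
{Address, ListingID} has no BCNF violation.
{Address, AgentID, City} has no BCNF violation.

{Address, AgentID, City}; {Address, ListingID}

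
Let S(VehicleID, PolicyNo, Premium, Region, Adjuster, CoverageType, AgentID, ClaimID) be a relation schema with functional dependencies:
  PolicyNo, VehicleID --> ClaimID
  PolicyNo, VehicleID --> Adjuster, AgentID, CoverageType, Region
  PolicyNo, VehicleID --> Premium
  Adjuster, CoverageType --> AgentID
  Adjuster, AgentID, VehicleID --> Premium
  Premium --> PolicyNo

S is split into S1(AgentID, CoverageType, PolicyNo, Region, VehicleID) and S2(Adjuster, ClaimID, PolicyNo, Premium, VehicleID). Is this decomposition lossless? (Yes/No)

Yes

The shared attributes are {PolicyNo, VehicleID} and {PolicyNo, VehicleID}⁺ = {Adjuster, AgentID, ClaimID, CoverageType, PolicyNo, Premium, Region, VehicleID}.
This includes all of S1, so the common attributes are a superkey of S1 — the join is lossless.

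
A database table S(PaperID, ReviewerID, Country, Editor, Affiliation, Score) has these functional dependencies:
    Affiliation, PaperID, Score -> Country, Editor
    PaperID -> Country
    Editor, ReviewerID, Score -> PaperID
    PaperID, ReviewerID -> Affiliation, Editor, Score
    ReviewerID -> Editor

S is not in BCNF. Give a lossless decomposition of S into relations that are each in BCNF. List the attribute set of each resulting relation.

{Affiliation, Editor, PaperID, Score}; {Affiliation, PaperID, ReviewerID, Score}; {Country, PaperID}

Candidate keys of the original relation: {PaperID, ReviewerID}, {ReviewerID, Score}.
{Affiliation, Country, Editor, PaperID, ReviewerID, Score}: {Affiliation, PaperID, Score} determines {Affiliation, Country, Editor, PaperID, Score} here but is not a superkey — split on Affiliation, PaperID, Score -> Country, Editor, giving {Affiliation, Country, Editor, PaperID, Score} and {Affiliation, PaperID, ReviewerID, Score}.
{Affiliation, Country, Editor, PaperID, Score}: {PaperID} determines {Country, PaperID} here but is not a superkey — split on PaperID -> Country, giving {Country, PaperID} and {Affiliation, Editor, PaperID, Score}.
{Country, PaperID} has no BCNF violation.
{Affiliation, Editor, PaperID, Score} has no BCNF violation.
{Affiliation, PaperID, ReviewerID, Score} has no BCNF violation.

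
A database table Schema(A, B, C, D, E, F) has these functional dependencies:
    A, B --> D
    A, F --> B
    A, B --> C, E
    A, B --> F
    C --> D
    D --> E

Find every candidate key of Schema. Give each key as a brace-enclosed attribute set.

Attributes never on any right-hand side: {A} — every candidate key must contain it.
Closure of {A, B} is {A, B, C, D, E, F}, the whole schema; {A, B} is a candidate key.
Closure of {A, F} is {A, B, C, D, E, F}, the whole schema; {A, F} is a candidate key.
These are minimal and exhaustive — every other superkey contains one of them.

{A, B}, {A, F}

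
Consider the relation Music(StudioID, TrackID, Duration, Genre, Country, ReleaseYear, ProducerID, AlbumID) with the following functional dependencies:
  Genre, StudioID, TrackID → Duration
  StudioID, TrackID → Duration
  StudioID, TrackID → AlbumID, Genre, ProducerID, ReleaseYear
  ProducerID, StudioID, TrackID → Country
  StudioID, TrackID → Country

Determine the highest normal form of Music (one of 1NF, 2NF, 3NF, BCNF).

BCNF

Candidate key: {StudioID, TrackID}. Prime attributes: {StudioID, TrackID}.
Every FD has a superkey on the left, so the relation is in BCNF.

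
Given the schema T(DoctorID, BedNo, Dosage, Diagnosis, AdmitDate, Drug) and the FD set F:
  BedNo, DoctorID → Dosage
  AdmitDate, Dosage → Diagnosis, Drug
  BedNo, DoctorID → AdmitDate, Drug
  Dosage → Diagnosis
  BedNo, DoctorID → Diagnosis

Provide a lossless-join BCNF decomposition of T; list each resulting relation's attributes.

{AdmitDate, BedNo, DoctorID, Dosage}; {AdmitDate, Dosage, Drug}; {Diagnosis, Dosage}

Candidate key of the original relation: {BedNo, DoctorID}.
{AdmitDate, BedNo, Diagnosis, DoctorID, Dosage, Drug}: {AdmitDate, Dosage} determines {AdmitDate, Diagnosis, Dosage, Drug} here but is not a superkey — split on AdmitDate, Dosage → Diagnosis, Drug, giving {AdmitDate, Diagnosis, Dosage, Drug} and {AdmitDate, BedNo, DoctorID, Dosage}.
{AdmitDate, Diagnosis, Dosage, Drug}: {Dosage} determines {Diagnosis, Dosage} here but is not a superkey — split on Dosage → Diagnosis, giving {Diagnosis, Dosage} and {AdmitDate, Dosage, Drug}.
{Diagnosis, Dosage}: every determinant is a superkey — BCNF.
{AdmitDate, Dosage, Drug}: every determinant is a superkey — BCNF.
{AdmitDate, BedNo, DoctorID, Dosage}: every determinant is a superkey — BCNF.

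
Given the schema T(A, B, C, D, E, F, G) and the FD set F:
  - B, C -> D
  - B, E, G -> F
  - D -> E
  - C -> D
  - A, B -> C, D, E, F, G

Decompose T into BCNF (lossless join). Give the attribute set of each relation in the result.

{A, B, C, G}; {B, C, F, G}; {C, D}; {D, E}

Candidate key of the original relation: {A, B}.
Within {A, B, C, D, E, F, G}: {B, C}⁺ ∩ {A, B, C, D, E, F, G} = {B, C, D, E}, not the whole set, so B, C -> D, E violates BCNF; decompose into {B, C, D, E} and {A, B, C, F, G}.
Within {B, C, D, E}: {D}⁺ ∩ {B, C, D, E} = {D, E}, not the whole set, so D -> E violates BCNF; decompose into {D, E} and {B, C, D}.
{D, E} is in BCNF.
Within {B, C, D}: {C}⁺ ∩ {B, C, D} = {C, D}, not the whole set, so C -> D violates BCNF; decompose into {C, D} and {B, C}.
{C, D} is in BCNF.
{B, C} is in BCNF.
Within {A, B, C, F, G}: {B, C, G}⁺ ∩ {A, B, C, F, G} = {B, C, F, G}, not the whole set, so B, C, G -> F violates BCNF; decompose into {B, C, F, G} and {A, B, C, G}.
{B, C, F, G} is in BCNF.
{A, B, C, G} is in BCNF.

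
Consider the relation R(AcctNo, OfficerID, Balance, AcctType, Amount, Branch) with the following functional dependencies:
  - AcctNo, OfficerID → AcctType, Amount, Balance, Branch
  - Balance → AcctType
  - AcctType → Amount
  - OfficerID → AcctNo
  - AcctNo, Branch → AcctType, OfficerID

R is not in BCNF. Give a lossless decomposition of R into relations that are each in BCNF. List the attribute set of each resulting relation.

Candidate keys of the original relation: {AcctNo, Branch}, {OfficerID}.
Within {AcctNo, AcctType, Amount, Balance, Branch, OfficerID}: {Balance}⁺ ∩ {AcctNo, AcctType, Amount, Balance, Branch, OfficerID} = {AcctType, Amount, Balance}, not the whole set, so Balance → AcctType, Amount violates BCNF; decompose into {AcctType, Amount, Balance} and {AcctNo, Balance, Branch, OfficerID}.
Within {AcctType, Amount, Balance}: {AcctType}⁺ ∩ {AcctType, Amount, Balance} = {AcctType, Amount}, not the whole set, so AcctType → Amount violates BCNF; decompose into {AcctType, Amount} and {AcctType, Balance}.
{AcctType, Amount} has no BCNF violation.
{AcctType, Balance} has no BCNF violation.
{AcctNo, Balance, Branch, OfficerID} has no BCNF violation.

{AcctNo, Balance, Branch, OfficerID}; {AcctType, Amount}; {AcctType, Balance}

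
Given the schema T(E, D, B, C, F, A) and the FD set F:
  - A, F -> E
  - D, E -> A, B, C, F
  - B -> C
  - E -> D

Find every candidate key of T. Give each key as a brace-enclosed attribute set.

{A, F}, {E}

{E}⁺ = {A, B, C, D, E, F} — all of the relation — so {E} is a candidate key.
{A, F}⁺ = {A, B, C, D, E, F} — all of the relation — so {A, F} is a candidate key.
No proper subset of any of these is a key, and no other minimal superkey exists.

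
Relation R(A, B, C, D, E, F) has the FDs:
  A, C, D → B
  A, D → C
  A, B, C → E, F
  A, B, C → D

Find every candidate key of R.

{A, B, C}, {A, D}

{A} never appears on the right of any FD, so every key must include it.
Closure of {A, D} is {A, B, C, D, E, F}, the whole schema; {A, D} is a candidate key.
Closure of {A, B, C} is {A, B, C, D, E, F}, the whole schema; {A, B, C} is a candidate key.
These are minimal and exhaustive — every other superkey contains one of them.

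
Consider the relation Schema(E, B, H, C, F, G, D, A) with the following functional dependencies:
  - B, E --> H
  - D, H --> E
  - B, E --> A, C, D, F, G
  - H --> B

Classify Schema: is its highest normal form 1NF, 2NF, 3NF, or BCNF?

3NF

Candidate keys: {B, E}, {D, H}, {E, H}. Prime attributes: {B, D, E, H}.
For H --> B we have {H}⁺ = {B, H}; {H} is not a superkey, so BCNF fails.
Its right-hand attributes {B} are all prime, as are those of every other non-superkey FD — the relation is in 3NF.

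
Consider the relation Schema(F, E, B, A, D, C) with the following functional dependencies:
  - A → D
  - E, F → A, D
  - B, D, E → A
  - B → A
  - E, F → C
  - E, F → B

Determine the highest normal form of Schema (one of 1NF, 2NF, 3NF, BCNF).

2NF

Candidate key: {E, F}. Prime attributes: {E, F}.
A → D breaks BCNF: {A}⁺ = {A, D}, so {A} is not a superkey.
Because {D} is non-prime and the left side of A → D is not a superkey, the relation is not in 3NF.
Checking every proper subset of each key, none determines a non-prime attribute — 2NF is satisfied.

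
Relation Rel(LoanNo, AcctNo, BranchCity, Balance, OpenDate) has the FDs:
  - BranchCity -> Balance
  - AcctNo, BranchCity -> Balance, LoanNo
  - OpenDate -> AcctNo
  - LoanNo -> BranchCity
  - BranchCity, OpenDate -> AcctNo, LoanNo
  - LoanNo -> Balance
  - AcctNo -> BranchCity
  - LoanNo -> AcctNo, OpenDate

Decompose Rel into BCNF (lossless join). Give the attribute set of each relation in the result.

Candidate keys of the original relation: {AcctNo}, {LoanNo}, {OpenDate}.
In {AcctNo, Balance, BranchCity, LoanNo, OpenDate}, {BranchCity} is not a superkey ({BranchCity}⁺ restricted to this set is {Balance, BranchCity}), so split on BranchCity -> Balance into {Balance, BranchCity} and {AcctNo, BranchCity, LoanNo, OpenDate}.
{Balance, BranchCity} is in BCNF.
{AcctNo, BranchCity, LoanNo, OpenDate} is in BCNF.

{AcctNo, BranchCity, LoanNo, OpenDate}; {Balance, BranchCity}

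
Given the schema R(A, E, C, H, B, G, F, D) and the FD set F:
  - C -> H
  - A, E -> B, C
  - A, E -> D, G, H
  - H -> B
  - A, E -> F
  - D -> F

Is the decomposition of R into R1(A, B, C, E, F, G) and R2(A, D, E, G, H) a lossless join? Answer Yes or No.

Yes

R1 ∩ R2 = {A, E, G}; its closure under F is {A, B, C, D, E, F, G, H}.
This includes all of R1, so the common attributes are a superkey of R1 — the join is lossless.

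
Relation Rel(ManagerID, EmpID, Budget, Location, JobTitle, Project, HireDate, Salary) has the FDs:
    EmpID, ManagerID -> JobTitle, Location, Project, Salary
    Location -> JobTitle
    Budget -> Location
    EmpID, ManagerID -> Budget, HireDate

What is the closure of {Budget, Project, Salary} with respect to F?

Start with {Budget, Project, Salary}.
Budget -> Location applies; add {Location} → now {Budget, Location, Project, Salary}.
Location -> JobTitle applies; add {JobTitle} → now {Budget, JobTitle, Location, Project, Salary}.
No further FD applies.

{Budget, JobTitle, Location, Project, Salary}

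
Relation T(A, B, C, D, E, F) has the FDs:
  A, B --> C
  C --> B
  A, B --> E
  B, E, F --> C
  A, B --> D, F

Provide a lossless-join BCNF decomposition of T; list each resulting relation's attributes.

Candidate keys of the original relation: {A, B}, {A, C}.
Within {A, B, C, D, E, F}: {C}⁺ ∩ {A, B, C, D, E, F} = {B, C}, not the whole set, so C --> B violates BCNF; decompose into {B, C} and {A, C, D, E, F}.
{B, C}: every determinant is a superkey — BCNF.
{A, C, D, E, F}: every determinant is a superkey — BCNF.

{A, C, D, E, F}; {B, C}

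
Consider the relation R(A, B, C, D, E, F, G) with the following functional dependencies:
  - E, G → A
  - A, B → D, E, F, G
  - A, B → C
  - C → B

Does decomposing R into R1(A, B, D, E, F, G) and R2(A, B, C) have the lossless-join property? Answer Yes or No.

Common attributes: {A, B}; their closure is {A, B, C, D, E, F, G}.
This includes all of R1, so the common attributes are a superkey of R1 — the join is lossless.

Yes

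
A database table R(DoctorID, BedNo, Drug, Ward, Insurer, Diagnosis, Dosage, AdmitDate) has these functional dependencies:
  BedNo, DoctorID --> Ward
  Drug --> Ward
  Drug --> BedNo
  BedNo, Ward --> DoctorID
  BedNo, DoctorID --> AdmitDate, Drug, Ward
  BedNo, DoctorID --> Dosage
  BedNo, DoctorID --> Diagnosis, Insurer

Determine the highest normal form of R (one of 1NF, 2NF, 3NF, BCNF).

Candidate keys: {BedNo, DoctorID}, {BedNo, Ward}, {Drug}. Prime attributes: {BedNo, DoctorID, Drug, Ward}.
Every FD has a superkey on the left, so the relation is in BCNF.

BCNF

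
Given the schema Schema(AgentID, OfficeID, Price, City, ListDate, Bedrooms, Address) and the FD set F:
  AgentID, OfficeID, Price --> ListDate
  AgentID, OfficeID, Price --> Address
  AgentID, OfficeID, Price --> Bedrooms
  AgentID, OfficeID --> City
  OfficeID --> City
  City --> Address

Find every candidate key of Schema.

Attributes never on any right-hand side: {AgentID, OfficeID, Price} — every candidate key must contain all of them.
{AgentID, OfficeID, Price}⁺ = {Address, AgentID, Bedrooms, City, ListDate, OfficeID, Price}, which is every attribute, so {AgentID, OfficeID, Price} is a candidate key.
No other minimal set has full closure, so this is the only candidate key.

{AgentID, OfficeID, Price}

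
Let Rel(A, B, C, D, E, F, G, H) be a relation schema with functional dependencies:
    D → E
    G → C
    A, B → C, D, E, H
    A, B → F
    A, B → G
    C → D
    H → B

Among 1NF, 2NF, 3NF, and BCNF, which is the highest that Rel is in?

Candidate keys: {A, B}, {A, H}. Prime attributes: {A, B, H}.
D → E breaks BCNF: {D}⁺ = {D, E}, so {D} is not a superkey.
D → E determines the non-prime attribute {E} from a non-superkey — 3NF is violated.
No proper subset of a key has a non-prime attribute in its closure, so there is no partial dependency; 2NF holds.

2NF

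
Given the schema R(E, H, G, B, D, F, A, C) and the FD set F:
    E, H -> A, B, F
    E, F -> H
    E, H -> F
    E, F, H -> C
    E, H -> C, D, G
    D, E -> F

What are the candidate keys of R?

{D, E}, {E, F}, {E, H}

Attributes never on any right-hand side: {E} — every candidate key must contain it.
Closure of {D, E} is {A, B, C, D, E, F, G, H}, the whole schema; {D, E} is a candidate key.
Closure of {E, F} is {A, B, C, D, E, F, G, H}, the whole schema; {E, F} is a candidate key.
Closure of {E, H} is {A, B, C, D, E, F, G, H}, the whole schema; {E, H} is a candidate key.
No proper subset of any of these is a key, and no other minimal superkey exists.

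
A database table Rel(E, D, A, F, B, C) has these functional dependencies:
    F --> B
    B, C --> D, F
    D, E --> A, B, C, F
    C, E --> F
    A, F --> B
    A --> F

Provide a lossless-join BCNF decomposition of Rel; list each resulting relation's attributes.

Candidate keys of the original relation: {C, E}, {D, E}.
In {A, B, C, D, E, F}, {F} is not a superkey ({F}⁺ restricted to this set is {B, F}), so split on F --> B into {B, F} and {A, C, D, E, F}.
{B, F}: every determinant is a superkey — BCNF.
In {A, C, D, E, F}, {A} is not a superkey ({A}⁺ restricted to this set is {A, F}), so split on A --> F into {A, F} and {A, C, D, E}.
{A, F}: every determinant is a superkey — BCNF.
In {A, C, D, E}, {A, C} is not a superkey ({A, C}⁺ restricted to this set is {A, C, D}), so split on A, C --> D into {A, C, D} and {A, C, E}.
{A, C, D}: every determinant is a superkey — BCNF.
{A, C, E}: every determinant is a superkey — BCNF.

{A, C, D}; {A, C, E}; {A, F}; {B, F}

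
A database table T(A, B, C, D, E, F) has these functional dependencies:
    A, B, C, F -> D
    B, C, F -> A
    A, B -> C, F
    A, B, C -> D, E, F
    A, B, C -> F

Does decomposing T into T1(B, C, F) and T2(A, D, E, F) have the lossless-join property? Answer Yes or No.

No

The shared attributes are {F} and {F}⁺ = {F}.
The closure covers neither T1 nor T2 entirely; the join is not lossless.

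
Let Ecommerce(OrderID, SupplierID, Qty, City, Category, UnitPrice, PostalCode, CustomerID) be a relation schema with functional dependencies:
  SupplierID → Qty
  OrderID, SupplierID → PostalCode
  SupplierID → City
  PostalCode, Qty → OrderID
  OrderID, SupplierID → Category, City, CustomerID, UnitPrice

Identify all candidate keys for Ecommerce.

{OrderID, SupplierID}, {PostalCode, SupplierID}

No FD produces {SupplierID}, so it must be in every candidate key.
{OrderID, SupplierID}⁺ = {Category, City, CustomerID, OrderID, PostalCode, Qty, SupplierID, UnitPrice}, which is every attribute, so {OrderID, SupplierID} is a candidate key.
{PostalCode, SupplierID}⁺ = {Category, City, CustomerID, OrderID, PostalCode, Qty, SupplierID, UnitPrice}, which is every attribute, so {PostalCode, SupplierID} is a candidate key.
Any other superkey properly contains one of these, so there are no further candidate keys.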